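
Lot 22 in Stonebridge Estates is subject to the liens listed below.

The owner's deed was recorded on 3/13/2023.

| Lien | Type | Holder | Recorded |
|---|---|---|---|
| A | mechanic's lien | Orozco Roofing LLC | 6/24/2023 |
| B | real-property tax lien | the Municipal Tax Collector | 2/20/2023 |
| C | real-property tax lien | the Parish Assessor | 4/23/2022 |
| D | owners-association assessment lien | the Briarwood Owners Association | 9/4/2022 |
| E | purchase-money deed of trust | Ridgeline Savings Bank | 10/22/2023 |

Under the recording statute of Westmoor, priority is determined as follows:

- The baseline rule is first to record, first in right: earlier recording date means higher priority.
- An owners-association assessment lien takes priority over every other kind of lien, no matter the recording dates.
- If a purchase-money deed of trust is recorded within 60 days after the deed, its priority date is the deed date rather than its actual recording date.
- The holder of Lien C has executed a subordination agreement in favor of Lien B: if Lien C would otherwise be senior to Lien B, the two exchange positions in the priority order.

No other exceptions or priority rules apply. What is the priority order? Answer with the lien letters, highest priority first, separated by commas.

First, effective dates: E missed the 60-day window (223 days after the deed), so its recording date stands.
D is an owners-association assessment lien and takes priority over every other lien.
Ordering the rest by effective date: C (4/23/2022), B (2/20/2023), A (6/24/2023), E (10/22/2023).
Because C would otherwise rank above B, the subordination swaps them.

D, B, C, A, E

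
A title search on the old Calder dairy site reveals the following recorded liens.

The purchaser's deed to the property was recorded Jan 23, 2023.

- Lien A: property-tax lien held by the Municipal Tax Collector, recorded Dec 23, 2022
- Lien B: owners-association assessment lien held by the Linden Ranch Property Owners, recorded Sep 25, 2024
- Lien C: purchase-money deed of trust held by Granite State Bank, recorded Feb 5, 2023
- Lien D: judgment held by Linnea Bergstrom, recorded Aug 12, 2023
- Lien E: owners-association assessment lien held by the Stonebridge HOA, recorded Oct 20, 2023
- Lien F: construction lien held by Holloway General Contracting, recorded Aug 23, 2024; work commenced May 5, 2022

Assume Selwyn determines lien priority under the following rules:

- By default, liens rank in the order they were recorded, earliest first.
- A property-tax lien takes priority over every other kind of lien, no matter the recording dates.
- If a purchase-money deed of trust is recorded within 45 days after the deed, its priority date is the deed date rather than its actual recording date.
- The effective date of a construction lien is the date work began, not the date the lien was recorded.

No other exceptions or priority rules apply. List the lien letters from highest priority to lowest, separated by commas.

Effective dates: C was recorded within the 45-day window, so its effective date is the deed date Jan 23, 2023; F is treated as recorded May 5, 2022, the work-commencement date.
A, as a property-tax lien, has superpriority and ranks first.
Among the remaining liens, by effective date: F (May 5, 2022), C (Jan 23, 2023), D (Aug 12, 2023), E (Oct 20, 2023), B (Sep 25, 2024).

A, F, C, D, E, B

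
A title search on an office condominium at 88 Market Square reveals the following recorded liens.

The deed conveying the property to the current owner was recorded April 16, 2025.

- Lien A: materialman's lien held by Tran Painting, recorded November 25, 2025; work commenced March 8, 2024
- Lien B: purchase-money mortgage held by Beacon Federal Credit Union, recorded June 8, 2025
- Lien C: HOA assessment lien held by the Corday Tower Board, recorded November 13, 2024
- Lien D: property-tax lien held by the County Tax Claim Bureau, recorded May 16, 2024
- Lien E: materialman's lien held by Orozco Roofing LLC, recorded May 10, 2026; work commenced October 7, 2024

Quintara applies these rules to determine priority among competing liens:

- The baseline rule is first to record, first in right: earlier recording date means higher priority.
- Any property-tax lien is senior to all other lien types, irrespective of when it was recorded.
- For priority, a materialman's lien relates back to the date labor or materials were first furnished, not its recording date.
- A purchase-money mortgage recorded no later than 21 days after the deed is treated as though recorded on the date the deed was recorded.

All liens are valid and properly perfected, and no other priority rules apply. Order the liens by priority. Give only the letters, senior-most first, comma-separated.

D, A, E, C, B

Adjusting effective dates: A is treated as recorded March 8, 2024, the work-commencement date; B missed the 21-day window (53 days after the deed), so its recording date stands; E is treated as recorded October 7, 2024, the work-commencement date.
D, as a property-tax lien, has superpriority and ranks first.
Remaining liens by effective date: A (March 8, 2024), E (October 7, 2024), C (November 13, 2024), B (June 8, 2025).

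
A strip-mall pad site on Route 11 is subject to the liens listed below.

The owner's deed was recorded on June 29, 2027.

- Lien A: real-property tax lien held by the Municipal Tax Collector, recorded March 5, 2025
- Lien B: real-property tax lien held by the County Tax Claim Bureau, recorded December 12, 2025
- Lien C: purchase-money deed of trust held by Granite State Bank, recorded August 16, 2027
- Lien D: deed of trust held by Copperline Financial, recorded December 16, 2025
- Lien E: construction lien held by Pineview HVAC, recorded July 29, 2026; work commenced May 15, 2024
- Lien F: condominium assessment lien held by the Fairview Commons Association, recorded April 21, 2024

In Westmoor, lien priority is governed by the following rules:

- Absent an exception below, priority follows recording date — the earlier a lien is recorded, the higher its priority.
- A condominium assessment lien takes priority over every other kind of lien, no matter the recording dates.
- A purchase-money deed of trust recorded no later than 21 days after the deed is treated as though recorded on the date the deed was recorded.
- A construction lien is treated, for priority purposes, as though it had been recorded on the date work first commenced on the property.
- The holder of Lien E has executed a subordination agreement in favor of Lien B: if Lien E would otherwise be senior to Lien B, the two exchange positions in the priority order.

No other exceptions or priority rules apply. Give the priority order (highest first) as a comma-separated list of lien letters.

F, B, A, E, D, C

Adjusting effective dates: C was recorded 48 days after the deed — beyond 21 days — so no relation-back applies; E's effective date is May 15, 2024, when work began.
F, as a condominium assessment lien, has superpriority and ranks first.
Ordering the rest by effective date: E (May 15, 2024), A (March 5, 2025), B (December 12, 2025), D (December 16, 2025), C (August 16, 2027).
E would otherwise be senior to B, so under the subordination agreement E and B exchange positions.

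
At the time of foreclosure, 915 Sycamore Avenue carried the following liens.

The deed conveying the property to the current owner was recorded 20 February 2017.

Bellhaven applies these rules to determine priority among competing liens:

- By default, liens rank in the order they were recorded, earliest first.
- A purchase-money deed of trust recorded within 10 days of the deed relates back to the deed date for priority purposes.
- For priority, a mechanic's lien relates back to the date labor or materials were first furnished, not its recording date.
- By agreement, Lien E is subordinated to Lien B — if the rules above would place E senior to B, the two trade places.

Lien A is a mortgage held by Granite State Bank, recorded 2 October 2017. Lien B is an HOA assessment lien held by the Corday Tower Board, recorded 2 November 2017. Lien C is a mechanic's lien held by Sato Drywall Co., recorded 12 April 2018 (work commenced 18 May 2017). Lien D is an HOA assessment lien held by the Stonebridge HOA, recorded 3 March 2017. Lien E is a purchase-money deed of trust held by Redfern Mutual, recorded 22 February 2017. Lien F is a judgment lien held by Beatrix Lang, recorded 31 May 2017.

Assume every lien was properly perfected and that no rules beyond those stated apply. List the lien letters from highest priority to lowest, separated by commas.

B, D, C, F, A, E

Effective dates: C relates back to 18 May 2017 (work commenced); E was recorded within the 10-day window, so its effective date is the deed date 20 February 2017.
Sorted by effective date: E (20 February 2017), D (3 March 2017), C (18 May 2017), F (31 May 2017), A (2 October 2017), B (2 November 2017).
E would otherwise be senior to B, so under the subordination agreement E and B exchange positions.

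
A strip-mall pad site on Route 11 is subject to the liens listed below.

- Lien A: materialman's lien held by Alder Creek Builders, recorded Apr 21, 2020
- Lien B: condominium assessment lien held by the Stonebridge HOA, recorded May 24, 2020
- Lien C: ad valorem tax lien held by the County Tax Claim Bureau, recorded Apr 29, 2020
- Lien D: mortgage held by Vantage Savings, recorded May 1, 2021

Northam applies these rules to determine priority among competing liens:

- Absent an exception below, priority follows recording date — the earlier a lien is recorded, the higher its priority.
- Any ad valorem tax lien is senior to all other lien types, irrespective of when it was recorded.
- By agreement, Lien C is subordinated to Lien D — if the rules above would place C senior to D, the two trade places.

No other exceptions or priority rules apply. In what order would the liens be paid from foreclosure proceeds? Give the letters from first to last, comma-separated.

D, A, B, C

C is an ad valorem tax lien, so it outranks all other liens regardless of date.
Ordering the rest by effective date: A (Apr 21, 2020), B (May 24, 2020), D (May 1, 2021).
C would otherwise be senior to D, so under the subordination agreement C and D exchange positions.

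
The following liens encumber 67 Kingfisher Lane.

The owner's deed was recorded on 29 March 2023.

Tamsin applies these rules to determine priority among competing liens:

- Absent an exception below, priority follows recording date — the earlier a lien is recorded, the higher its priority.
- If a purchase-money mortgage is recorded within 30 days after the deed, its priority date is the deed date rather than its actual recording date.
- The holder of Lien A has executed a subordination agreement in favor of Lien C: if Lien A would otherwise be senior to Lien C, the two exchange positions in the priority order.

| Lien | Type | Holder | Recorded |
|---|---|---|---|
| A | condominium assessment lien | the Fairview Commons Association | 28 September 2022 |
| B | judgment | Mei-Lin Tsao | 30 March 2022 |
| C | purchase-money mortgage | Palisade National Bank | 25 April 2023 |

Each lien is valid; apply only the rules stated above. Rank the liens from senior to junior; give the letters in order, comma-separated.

First, effective dates: C's effective date is the deed date, 29 March 2023.
By effective date, earliest first: B (30 March 2022), A (28 September 2022), C (29 March 2023).
A would otherwise be senior to C, so under the subordination agreement A and C exchange positions.

B, C, A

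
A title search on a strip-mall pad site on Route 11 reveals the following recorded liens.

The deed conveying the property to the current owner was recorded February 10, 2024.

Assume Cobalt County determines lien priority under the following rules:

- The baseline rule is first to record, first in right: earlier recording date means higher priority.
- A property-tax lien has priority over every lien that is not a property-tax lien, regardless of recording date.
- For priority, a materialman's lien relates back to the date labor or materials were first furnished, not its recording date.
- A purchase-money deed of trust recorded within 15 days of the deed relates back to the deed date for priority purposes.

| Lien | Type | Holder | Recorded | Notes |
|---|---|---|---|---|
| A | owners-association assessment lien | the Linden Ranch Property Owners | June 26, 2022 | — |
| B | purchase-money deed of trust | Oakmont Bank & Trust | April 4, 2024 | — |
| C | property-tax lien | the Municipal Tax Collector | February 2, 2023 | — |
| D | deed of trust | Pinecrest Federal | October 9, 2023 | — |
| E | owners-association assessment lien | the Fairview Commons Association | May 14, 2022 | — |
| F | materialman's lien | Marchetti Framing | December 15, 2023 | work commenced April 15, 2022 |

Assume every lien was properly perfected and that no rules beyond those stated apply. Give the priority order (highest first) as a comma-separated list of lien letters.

C, F, E, A, D, B

Effective dates: B was recorded 54 days after the deed, outside the 15-day window, so it keeps its recording date; F's effective date is April 15, 2022, when work began.
C is a property-tax lien, so it outranks all other liens regardless of date.
Among the remaining liens, by effective date: F (April 15, 2022), E (May 14, 2022), A (June 26, 2022), D (October 9, 2023), B (April 4, 2024).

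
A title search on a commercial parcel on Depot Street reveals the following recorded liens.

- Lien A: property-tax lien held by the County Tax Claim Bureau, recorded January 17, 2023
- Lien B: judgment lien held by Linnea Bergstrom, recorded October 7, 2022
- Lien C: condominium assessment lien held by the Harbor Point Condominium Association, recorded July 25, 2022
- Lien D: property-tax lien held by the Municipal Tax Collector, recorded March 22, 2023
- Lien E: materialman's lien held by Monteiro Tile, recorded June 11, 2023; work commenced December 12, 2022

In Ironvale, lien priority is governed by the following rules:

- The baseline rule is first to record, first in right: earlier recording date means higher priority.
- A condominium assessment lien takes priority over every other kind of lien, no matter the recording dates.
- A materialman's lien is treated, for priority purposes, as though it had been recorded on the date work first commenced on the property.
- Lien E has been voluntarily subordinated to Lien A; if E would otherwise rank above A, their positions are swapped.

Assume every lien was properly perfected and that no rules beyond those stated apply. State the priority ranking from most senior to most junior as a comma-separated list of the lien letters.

Effective dates after the stated exceptions: E relates back to December 12, 2022 (work commenced).
As a condominium assessment lien, C is senior to every other lien.
Among the remaining liens, by effective date: B (October 7, 2022), E (December 12, 2022), A (January 17, 2023), D (March 22, 2023).
E would otherwise be senior to A, so under the subordination agreement E and A exchange positions.

C, B, A, E, D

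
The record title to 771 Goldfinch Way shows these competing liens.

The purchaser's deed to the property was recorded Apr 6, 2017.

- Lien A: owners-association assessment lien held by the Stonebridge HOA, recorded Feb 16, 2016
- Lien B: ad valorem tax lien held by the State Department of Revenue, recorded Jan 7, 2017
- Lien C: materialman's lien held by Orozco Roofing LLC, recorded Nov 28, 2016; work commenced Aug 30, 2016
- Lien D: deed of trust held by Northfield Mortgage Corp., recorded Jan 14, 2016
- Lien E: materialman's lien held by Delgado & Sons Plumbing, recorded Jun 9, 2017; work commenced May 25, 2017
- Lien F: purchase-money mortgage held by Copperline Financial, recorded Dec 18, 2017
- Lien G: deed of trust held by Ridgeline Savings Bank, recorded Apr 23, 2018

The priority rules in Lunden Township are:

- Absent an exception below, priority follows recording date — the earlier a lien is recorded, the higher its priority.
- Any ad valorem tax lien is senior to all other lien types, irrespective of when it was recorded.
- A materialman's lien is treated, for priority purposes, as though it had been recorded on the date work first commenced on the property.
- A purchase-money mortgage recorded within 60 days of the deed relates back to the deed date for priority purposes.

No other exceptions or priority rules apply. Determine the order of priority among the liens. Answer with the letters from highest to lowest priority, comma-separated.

B, D, A, C, E, F, G

Effective dates: C's effective date is Aug 30, 2016, when work began; E is treated as recorded May 25, 2017, the work-commencement date; F was recorded 256 days after the deed, outside the 60-day window, so it keeps its recording date.
As an ad valorem tax lien, B is senior to every other lien.
Ordering the rest by effective date: D (Jan 14, 2016), A (Feb 16, 2016), C (Aug 30, 2016), E (May 25, 2017), F (Dec 18, 2017), G (Apr 23, 2018).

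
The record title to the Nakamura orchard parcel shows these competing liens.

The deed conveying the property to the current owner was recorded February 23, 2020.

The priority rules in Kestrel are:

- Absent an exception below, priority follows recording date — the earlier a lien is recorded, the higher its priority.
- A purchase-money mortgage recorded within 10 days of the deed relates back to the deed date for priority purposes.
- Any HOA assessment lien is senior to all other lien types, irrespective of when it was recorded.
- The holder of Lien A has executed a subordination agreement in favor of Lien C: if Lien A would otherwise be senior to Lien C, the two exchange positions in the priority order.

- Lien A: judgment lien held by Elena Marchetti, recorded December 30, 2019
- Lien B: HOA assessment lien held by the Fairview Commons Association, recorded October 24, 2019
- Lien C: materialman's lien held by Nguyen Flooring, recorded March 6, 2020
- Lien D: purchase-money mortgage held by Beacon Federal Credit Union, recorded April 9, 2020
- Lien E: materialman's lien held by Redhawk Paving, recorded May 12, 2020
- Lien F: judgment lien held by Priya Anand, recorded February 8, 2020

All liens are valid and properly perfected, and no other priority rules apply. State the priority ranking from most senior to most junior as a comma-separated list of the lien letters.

B, C, F, A, D, E

First, effective dates: D was recorded 46 days after the deed, outside the 10-day window, so it keeps its recording date.
B is an HOA assessment lien and takes priority over every other lien.
The other liens, earliest effective date first: A (December 30, 2019), F (February 8, 2020), C (March 6, 2020), D (April 9, 2020), E (May 12, 2020).
Because A would otherwise rank above C, the subordination swaps them.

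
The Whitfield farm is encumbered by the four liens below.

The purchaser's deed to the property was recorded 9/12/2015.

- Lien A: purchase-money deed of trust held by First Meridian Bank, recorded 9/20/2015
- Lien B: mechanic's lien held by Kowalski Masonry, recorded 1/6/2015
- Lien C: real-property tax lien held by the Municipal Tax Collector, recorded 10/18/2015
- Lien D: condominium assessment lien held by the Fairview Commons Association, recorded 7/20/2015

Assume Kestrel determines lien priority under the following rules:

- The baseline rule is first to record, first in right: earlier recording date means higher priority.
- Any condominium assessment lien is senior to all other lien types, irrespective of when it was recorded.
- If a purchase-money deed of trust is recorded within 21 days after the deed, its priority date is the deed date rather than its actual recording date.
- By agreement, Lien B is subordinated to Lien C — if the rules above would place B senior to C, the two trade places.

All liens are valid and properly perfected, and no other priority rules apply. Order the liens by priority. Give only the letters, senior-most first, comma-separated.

Effective dates: A's effective date is the deed date, 9/12/2015.
As a condominium assessment lien, D is senior to every other lien.
Remaining liens by effective date: B (1/6/2015), A (9/12/2015), C (10/18/2015).
Because B would otherwise rank above C, the subordination swaps them.

D, C, A, B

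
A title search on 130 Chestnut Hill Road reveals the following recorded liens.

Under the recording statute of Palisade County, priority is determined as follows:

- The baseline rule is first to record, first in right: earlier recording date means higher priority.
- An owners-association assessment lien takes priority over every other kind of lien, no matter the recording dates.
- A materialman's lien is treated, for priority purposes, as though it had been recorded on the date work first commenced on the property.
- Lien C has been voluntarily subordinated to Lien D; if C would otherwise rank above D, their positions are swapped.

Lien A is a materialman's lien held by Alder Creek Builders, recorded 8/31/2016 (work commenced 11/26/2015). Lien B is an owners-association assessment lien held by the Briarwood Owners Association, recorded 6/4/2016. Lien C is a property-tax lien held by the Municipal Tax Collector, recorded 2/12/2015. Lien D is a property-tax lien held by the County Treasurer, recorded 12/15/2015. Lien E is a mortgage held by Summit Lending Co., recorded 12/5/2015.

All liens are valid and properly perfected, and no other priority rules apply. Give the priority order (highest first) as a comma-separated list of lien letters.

Effective dates: A's effective date is 11/26/2015, when work began.
As an owners-association assessment lien, B is senior to every other lien.
Remaining liens by effective date: C (2/12/2015), A (11/26/2015), E (12/5/2015), D (12/15/2015).
The subordination applies — C was senior to D — so C and D swap.

B, D, A, E, C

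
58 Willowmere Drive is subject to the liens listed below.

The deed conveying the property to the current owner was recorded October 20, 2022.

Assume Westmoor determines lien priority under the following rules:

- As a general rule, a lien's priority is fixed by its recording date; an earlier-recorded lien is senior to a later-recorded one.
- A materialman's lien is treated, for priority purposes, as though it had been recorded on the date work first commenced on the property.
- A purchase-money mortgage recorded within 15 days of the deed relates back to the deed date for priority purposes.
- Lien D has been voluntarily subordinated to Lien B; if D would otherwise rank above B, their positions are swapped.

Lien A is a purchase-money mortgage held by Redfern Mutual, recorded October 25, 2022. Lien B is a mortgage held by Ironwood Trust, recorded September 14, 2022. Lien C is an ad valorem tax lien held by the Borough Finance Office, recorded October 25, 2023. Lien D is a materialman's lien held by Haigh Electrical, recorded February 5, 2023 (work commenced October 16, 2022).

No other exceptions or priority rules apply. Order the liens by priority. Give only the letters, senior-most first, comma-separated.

B, D, A, C

Adjusting effective dates: A relates back to the deed date October 20, 2022; D relates back to October 16, 2022 (work commenced).
By effective date, earliest first: B (September 14, 2022), D (October 16, 2022), A (October 20, 2022), C (October 25, 2023).
D already ranks below B; the subordination has no effect.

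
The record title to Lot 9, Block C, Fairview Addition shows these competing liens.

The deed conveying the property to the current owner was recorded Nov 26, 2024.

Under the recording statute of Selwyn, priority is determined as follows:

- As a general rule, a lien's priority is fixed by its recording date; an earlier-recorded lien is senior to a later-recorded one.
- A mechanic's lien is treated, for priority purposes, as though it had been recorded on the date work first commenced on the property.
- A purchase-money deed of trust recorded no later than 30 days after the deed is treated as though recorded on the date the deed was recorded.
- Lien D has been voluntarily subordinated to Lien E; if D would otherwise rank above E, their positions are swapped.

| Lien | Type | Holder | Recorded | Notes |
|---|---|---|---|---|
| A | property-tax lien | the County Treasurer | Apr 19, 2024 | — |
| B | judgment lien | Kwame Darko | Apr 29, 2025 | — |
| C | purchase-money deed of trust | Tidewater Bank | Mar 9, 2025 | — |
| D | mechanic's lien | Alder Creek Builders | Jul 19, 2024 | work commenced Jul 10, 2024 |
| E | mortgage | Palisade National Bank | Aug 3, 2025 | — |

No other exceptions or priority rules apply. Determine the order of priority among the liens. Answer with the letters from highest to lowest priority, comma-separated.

Effective dates after the stated exceptions: C was recorded 103 days after the deed, outside the 30-day window, so it keeps its recording date; D's effective date is Jul 10, 2024, when work began.
By effective date, earliest first: A (Apr 19, 2024), D (Jul 10, 2024), C (Mar 9, 2025), B (Apr 29, 2025), E (Aug 3, 2025).
D is senior to E before the subordination, so the two trade places.

A, E, C, B, D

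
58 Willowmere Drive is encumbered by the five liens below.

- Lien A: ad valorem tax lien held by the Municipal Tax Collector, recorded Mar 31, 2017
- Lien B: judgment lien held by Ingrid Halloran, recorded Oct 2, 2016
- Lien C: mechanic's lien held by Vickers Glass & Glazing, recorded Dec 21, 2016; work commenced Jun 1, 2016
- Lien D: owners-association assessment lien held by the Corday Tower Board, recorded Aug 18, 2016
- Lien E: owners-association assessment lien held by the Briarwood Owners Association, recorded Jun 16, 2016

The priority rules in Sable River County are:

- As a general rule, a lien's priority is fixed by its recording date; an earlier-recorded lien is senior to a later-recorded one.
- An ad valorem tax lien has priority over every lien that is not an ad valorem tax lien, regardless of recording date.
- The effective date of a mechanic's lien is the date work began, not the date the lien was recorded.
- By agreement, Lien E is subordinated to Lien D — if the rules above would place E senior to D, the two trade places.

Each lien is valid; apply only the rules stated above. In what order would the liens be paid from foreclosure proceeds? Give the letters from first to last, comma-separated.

Effective dates after the stated exceptions: C relates back to Jun 1, 2016 (work commenced).
As an ad valorem tax lien, A is senior to every other lien.
Among the remaining liens, by effective date: C (Jun 1, 2016), E (Jun 16, 2016), D (Aug 18, 2016), B (Oct 2, 2016).
The subordination applies — E was senior to D — so E and D swap.

A, C, D, E, B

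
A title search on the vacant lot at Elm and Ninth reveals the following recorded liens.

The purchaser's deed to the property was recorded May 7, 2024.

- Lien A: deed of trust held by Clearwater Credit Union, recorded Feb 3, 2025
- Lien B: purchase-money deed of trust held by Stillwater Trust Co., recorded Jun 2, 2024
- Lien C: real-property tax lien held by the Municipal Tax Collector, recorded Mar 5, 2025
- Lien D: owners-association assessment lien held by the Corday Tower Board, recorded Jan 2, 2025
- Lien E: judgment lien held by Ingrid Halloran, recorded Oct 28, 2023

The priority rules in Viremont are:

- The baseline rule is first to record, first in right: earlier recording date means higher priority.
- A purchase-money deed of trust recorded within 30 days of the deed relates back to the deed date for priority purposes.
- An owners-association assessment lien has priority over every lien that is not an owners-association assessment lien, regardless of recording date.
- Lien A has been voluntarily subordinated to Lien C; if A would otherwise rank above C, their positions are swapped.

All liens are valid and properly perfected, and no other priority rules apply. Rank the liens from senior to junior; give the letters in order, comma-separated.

D, E, B, C, A

First, effective dates: B's effective date is the deed date, May 7, 2024.
D, as an owners-association assessment lien, has superpriority and ranks first.
The other liens, earliest effective date first: E (Oct 28, 2023), B (May 7, 2024), A (Feb 3, 2025), C (Mar 5, 2025).
A would otherwise be senior to C, so under the subordination agreement A and C exchange positions.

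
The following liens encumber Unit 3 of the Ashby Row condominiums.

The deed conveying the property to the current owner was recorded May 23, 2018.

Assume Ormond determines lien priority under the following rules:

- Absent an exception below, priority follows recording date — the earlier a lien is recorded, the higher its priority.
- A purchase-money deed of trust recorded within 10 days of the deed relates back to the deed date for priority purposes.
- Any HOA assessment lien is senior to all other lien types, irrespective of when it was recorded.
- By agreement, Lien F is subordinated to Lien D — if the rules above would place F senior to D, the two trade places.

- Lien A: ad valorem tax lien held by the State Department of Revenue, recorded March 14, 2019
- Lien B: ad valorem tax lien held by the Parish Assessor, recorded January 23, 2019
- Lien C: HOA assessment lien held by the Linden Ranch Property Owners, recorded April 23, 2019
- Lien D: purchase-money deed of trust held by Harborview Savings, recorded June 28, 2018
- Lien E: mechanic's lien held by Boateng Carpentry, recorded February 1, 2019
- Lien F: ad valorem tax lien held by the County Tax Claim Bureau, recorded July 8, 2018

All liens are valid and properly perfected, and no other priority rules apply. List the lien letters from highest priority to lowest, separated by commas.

Effective dates: D missed the 10-day window (36 days after the deed), so its recording date stands.
As an HOA assessment lien, C is senior to every other lien.
Remaining liens by effective date: D (June 28, 2018), F (July 8, 2018), B (January 23, 2019), E (February 1, 2019), A (March 14, 2019).
Since F is not senior to D, the subordination leaves the order unchanged.

C, D, F, B, E, A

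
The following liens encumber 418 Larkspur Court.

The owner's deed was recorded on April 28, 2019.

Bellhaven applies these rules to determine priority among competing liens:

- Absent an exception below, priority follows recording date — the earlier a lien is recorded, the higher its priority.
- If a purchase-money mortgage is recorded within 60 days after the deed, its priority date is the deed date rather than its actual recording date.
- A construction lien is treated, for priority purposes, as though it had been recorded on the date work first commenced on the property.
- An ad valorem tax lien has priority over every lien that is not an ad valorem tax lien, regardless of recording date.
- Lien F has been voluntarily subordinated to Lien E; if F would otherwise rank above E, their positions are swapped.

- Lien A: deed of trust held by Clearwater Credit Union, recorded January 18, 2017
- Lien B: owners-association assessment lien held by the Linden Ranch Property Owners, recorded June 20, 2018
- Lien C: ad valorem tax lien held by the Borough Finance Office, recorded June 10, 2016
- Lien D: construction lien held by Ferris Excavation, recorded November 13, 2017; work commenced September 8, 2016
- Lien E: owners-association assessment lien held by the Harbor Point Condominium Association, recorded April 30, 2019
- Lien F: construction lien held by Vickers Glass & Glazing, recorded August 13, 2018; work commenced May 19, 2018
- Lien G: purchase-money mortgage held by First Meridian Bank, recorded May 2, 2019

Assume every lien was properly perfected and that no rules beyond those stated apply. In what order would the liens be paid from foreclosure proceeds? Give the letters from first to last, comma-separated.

C, D, A, E, B, G, F

Effective dates after the stated exceptions: D's effective date is September 8, 2016, when work began; F's effective date is May 19, 2018, when work began; G's effective date is the deed date, April 28, 2019.
C is an ad valorem tax lien, so it outranks all other liens regardless of date.
Remaining liens by effective date: D (September 8, 2016), A (January 18, 2017), F (May 19, 2018), B (June 20, 2018), G (April 28, 2019), E (April 30, 2019).
The subordination applies — F was senior to E — so F and E swap.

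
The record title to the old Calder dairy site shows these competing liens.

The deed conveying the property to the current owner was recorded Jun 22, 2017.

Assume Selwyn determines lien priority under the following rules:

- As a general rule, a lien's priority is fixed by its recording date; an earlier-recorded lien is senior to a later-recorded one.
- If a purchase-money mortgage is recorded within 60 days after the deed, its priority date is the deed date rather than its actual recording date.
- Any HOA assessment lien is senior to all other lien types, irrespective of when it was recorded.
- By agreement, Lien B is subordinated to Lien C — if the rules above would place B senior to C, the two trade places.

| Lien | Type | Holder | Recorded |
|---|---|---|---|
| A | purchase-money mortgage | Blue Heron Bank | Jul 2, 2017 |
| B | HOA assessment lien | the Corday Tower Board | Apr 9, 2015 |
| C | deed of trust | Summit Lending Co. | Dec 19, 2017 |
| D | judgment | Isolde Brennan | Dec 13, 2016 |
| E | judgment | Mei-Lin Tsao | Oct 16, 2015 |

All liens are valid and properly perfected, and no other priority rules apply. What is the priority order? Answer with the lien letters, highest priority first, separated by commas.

Effective dates after the stated exceptions: A was recorded within the 60-day window, so its effective date is the deed date Jun 22, 2017.
As an HOA assessment lien, B is senior to every other lien.
The other liens, earliest effective date first: E (Oct 16, 2015), D (Dec 13, 2016), A (Jun 22, 2017), C (Dec 19, 2017).
B would otherwise be senior to C, so under the subordination agreement B and C exchange positions.

C, E, D, A, B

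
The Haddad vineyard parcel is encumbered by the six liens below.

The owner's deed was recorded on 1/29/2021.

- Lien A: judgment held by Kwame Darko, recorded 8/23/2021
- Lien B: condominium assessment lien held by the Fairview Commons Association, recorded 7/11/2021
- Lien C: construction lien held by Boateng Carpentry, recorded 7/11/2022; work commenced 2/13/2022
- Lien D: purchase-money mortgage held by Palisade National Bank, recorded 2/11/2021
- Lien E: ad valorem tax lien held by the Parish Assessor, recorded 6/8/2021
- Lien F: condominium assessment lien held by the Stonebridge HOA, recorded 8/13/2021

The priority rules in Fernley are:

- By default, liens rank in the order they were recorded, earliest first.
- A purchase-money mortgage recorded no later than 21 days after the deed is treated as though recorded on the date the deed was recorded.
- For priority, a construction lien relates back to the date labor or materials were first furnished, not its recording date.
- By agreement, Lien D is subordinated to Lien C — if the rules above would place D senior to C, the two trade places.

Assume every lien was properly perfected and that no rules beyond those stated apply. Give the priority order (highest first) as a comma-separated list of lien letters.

Adjusting effective dates: C relates back to 2/13/2022 (work commenced); D's effective date is the deed date, 1/29/2021.
By effective date: D (1/29/2021), E (6/8/2021), B (7/11/2021), F (8/13/2021), A (8/23/2021), C (2/13/2022).
D would otherwise be senior to C, so under the subordination agreement D and C exchange positions.

C, E, B, F, A, D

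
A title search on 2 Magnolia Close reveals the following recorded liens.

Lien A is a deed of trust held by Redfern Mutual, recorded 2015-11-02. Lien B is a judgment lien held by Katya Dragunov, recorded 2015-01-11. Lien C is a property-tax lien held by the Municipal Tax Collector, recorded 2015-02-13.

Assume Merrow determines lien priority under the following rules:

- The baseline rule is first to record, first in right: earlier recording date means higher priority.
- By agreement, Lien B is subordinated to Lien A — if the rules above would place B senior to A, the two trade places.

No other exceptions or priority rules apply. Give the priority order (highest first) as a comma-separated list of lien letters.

Sorted by effective date: B (2015-01-11), C (2015-02-13), A (2015-11-02).
Because B would otherwise rank above A, the subordination swaps them.

A, C, B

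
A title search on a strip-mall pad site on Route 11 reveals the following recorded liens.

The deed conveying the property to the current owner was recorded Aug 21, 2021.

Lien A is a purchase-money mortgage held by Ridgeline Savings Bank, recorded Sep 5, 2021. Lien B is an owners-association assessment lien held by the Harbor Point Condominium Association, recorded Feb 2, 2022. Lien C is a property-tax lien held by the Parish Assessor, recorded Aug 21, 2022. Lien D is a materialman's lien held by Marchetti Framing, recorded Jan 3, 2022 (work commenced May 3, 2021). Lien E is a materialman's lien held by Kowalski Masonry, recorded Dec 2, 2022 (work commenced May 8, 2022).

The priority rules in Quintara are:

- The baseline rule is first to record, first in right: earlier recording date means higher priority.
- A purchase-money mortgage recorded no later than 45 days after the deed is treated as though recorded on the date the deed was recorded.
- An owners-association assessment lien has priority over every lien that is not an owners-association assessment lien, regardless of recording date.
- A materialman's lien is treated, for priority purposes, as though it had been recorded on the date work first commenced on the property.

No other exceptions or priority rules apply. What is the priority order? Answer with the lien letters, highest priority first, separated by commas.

B, D, A, E, C

Effective dates after the stated exceptions: A was recorded within the 45-day window, so its effective date is the deed date Aug 21, 2021; D's effective date is May 3, 2021, when work began; E relates back to May 8, 2022 (work commenced).
B, as an owners-association assessment lien, has superpriority and ranks first.
Remaining liens by effective date: D (May 3, 2021), A (Aug 21, 2021), E (May 8, 2022), C (Aug 21, 2022).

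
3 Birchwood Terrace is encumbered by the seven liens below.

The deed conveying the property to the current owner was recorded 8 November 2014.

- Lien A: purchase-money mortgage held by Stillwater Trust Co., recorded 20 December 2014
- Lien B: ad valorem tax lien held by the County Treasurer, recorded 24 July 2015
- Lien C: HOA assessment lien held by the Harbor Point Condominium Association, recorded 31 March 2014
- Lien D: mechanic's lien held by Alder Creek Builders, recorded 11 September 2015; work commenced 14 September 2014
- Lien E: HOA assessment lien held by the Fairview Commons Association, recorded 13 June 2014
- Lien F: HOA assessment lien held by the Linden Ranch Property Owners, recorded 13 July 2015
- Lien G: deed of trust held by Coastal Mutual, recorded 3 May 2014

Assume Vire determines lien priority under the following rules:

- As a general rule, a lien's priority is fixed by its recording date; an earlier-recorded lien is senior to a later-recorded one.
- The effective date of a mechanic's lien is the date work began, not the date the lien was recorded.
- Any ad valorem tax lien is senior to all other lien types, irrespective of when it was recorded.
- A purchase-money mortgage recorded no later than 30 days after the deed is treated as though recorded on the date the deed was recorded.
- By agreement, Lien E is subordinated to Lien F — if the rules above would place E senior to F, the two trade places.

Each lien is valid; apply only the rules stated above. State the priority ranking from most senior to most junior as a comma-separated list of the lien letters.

B, C, G, F, D, A, E

Adjusting effective dates: A was recorded 42 days after the deed, outside the 30-day window, so it keeps its recording date; D's effective date is 14 September 2014, when work began.
B is an ad valorem tax lien, so it outranks all other liens regardless of date.
Ordering the rest by effective date: C (31 March 2014), G (3 May 2014), E (13 June 2014), D (14 September 2014), A (20 December 2014), F (13 July 2015).
Because E would otherwise rank above F, the subordination swaps them.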